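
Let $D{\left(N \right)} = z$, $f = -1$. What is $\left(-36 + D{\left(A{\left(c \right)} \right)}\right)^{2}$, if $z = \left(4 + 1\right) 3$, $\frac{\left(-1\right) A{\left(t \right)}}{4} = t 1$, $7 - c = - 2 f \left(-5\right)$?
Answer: $441$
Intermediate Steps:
$c = 17$ ($c = 7 - \left(-2\right) \left(-1\right) \left(-5\right) = 7 - 2 \left(-5\right) = 7 - -10 = 7 + 10 = 17$)
$A{\left(t \right)} = - 4 t$ ($A{\left(t \right)} = - 4 t 1 = - 4 t$)
$z = 15$ ($z = 5 \cdot 3 = 15$)
$D{\left(N \right)} = 15$
$\left(-36 + D{\left(A{\left(c \right)} \right)}\right)^{2} = \left(-36 + 15\right)^{2} = \left(-21\right)^{2} = 441$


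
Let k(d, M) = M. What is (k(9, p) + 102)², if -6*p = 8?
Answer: 91204/9 ≈ 10134.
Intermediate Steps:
p = -4/3 (p = -⅙*8 = -4/3 ≈ -1.3333)
(k(9, p) + 102)² = (-4/3 + 102)² = (302/3)² = 91204/9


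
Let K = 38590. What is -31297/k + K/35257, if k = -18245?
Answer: 1807512879/643263965 ≈ 2.8099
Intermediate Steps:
-31297/k + K/35257 = -31297/(-18245) + 38590/35257 = -31297*(-1/18245) + 38590*(1/35257) = 31297/18245 + 38590/35257 = 1807512879/643263965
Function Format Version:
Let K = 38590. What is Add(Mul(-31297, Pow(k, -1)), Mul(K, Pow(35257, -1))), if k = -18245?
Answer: Rational(1807512879, 643263965) ≈ 2.8099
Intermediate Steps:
Add(Mul(-31297, Pow(k, -1)), Mul(K, Pow(35257, -1))) = Add(Mul(-31297, Pow(-18245, -1)), Mul(38590, Pow(35257, -1))) = Add(Mul(-31297, Rational(-1, 18245)), Mul(38590, Rational(1, 35257))) = Add(Rational(31297, 18245), Rational(38590, 35257)) = Rational(1807512879, 643263965)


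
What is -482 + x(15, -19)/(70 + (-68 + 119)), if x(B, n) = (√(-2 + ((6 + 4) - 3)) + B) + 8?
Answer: -58299/121 + √5/121 ≈ -481.79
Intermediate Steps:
x(B, n) = 8 + B + √5 (x(B, n) = (√(-2 + (10 - 3)) + B) + 8 = (√(-2 + 7) + B) + 8 = (√5 + B) + 8 = (B + √5) + 8 = 8 + B + √5)
-482 + x(15, -19)/(70 + (-68 + 119)) = -482 + (8 + 15 + √5)/(70 + (-68 + 119)) = -482 + (23 + √5)/(70 + 51) = -482 + (23 + √5)/121 = -482 + (23 + √5)*(1/121) = -482 + (23/121 + √5/121) = -58299/121 + √5/121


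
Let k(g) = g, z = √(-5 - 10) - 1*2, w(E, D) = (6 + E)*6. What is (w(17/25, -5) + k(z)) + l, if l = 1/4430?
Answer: 843477/22150 + I*√15 ≈ 38.08 + 3.873*I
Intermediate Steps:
w(E, D) = 36 + 6*E
z = -2 + I*√15 (z = √(-15) - 2 = I*√15 - 2 = -2 + I*√15 ≈ -2.0 + 3.873*I)
l = 1/4430 ≈ 0.00022573
(w(17/25, -5) + k(z)) + l = ((36 + 6*(17/25)) + (-2 + I*√15)) + 1/4430 = ((36 + 102/25) + (-2 + I*√15)) + 1/4430 = (1002/25 + (-2 + I*√15)) + 1/4430 = (952/25 + I*√15) + 1/4430 = 843477/22150 + I*√15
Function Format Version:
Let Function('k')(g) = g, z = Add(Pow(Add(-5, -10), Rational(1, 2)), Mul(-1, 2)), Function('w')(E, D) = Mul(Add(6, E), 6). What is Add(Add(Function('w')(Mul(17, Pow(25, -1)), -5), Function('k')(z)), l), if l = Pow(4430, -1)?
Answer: Add(Rational(843477, 22150), Mul(I, Pow(15, Rational(1, 2)))) ≈ Add(38.080, Mul(3.8730, I))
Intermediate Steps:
Function('w')(E, D) = Add(36, Mul(6, E))
z = Add(-2, Mul(I, Pow(15, Rational(1, 2)))) (z = Add(Pow(-15, Rational(1, 2)), -2) = Add(Mul(I, Pow(15, Rational(1, 2))), -2) = Add(-2, Mul(I, Pow(15, Rational(1, 2)))) ≈ Add(-2.0000, Mul(3.8730, I)))
l = Rational(1, 4430) ≈ 0.00022573
Add(Add(Function('w')(Mul(17, Pow(25, -1)), -5), Function('k')(z)), l) = Add(Add(Add(36, Mul(6, Mul(17, Pow(25, -1)))), Add(-2, Mul(I, Pow(15, Rational(1, 2))))), Rational(1, 4430)) = Add(Add(Add(36, Mul(6, Mul(17, Rational(1, 25)))), Add(-2, Mul(I, Pow(15, Rational(1, 2))))), Rational(1, 4430)) = Add(Add(Add(36, Mul(6, Rational(17, 25))), Add(-2, Mul(I, Pow(15, Rational(1, 2))))), Rational(1, 4430)) = Add(Add(Add(36, Rational(102, 25)), Add(-2, Mul(I, Pow(15, Rational(1, 2))))), Rational(1, 4430)) = Add(Add(Rational(1002, 25), Add(-2, Mul(I, Pow(15, Rational(1, 2))))), Rational(1, 4430)) = Add(Add(Rational(952, 25), Mul(I, Pow(15, Rational(1, 2)))), Rational(1, 4430)) = Add(Rational(843477, 22150), Mul(I, Pow(15, Rational(1, 2))))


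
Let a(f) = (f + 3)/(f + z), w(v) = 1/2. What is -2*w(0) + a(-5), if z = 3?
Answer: 0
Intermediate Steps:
w(v) = ½
a(f) = 1 (a(f) = (f + 3)/(f + 3) = (3 + f)/(3 + f) = 1)
-2*w(0) + a(-5) = -2*½ + 1 = -1 + 1 = 0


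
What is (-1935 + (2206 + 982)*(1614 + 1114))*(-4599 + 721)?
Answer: -33718934662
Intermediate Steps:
(-1935 + (2206 + 982)*(1614 + 1114))*(-4599 + 721) = (-1935 + 3188*2728)*(-3878) = (-1935 + 8696864)*(-3878) = 8694929*(-3878) = -33718934662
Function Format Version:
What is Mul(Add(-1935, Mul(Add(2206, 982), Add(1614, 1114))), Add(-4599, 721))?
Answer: -33718934662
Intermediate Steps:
Mul(Add(-1935, Mul(Add(2206, 982), Add(1614, 1114))), Add(-4599, 721)) = Mul(Add(-1935, Mul(3188, 2728)), -3878) = Mul(Add(-1935, 8696864), -3878) = Mul(8694929, -3878) = -33718934662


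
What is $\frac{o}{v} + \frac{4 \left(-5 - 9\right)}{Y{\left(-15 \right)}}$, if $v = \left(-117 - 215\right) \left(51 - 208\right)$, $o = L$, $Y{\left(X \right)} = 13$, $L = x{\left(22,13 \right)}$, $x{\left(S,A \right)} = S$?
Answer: $- \frac{1459329}{338806} \approx -4.3073$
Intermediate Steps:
$L = 22$
$o = 22$
$v = 52124$ ($v = \left(-332\right) \left(-157\right) = 52124$)
$\frac{o}{v} + \frac{4 \left(-5 - 9\right)}{Y{\left(-15 \right)}} = \frac{22}{52124} + \frac{4 \left(-5 - 9\right)}{13} = 22 \cdot \frac{1}{52124} + 4 \left(-14\right) \frac{1}{13} = \frac{11}{26062} - \frac{56}{13} = - \frac{1459329}{338806}$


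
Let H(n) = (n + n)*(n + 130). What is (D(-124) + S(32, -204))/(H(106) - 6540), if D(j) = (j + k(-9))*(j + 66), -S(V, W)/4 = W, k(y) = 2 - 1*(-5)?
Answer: 3801/21746 ≈ 0.17479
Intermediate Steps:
H(n) = 2*n*(130 + n) (H(n) = (2*n)*(130 + n) = 2*n*(130 + n))
k(y) = 7 (k(y) = 2 + 5 = 7)
S(V, W) = -4*W
D(j) = (7 + j)*(66 + j) (D(j) = (j + 7)*(j + 66) = (7 + j)*(66 + j))
(D(-124) + S(32, -204))/(H(106) - 6540) = ((462 + (-124)**2 + 73*(-124)) - 4*(-204))/(2*106*(130 + 106) - 6540) = ((462 + 15376 - 9052) + 816)/(2*106*236 - 6540) = (6786 + 816)/(50032 - 6540) = 7602/43492 = 7602*(1/43492) = 3801/21746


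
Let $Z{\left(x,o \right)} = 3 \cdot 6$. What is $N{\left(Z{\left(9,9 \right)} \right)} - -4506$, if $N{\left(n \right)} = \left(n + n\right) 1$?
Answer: $4542$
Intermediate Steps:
$Z{\left(x,o \right)} = 18$
$N{\left(n \right)} = 2 n$ ($N{\left(n \right)} = 2 n 1 = 2 n$)
$N{\left(Z{\left(9,9 \right)} \right)} - -4506 = 2 \cdot 18 - -4506 = 36 + 4506 = 4542$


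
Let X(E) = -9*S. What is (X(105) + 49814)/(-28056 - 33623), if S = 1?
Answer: -49805/61679 ≈ -0.80749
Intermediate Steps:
X(E) = -9 (X(E) = -9*1 = -9)
(X(105) + 49814)/(-28056 - 33623) = (-9 + 49814)/(-28056 - 33623) = 49805/(-61679) = 49805*(-1/61679) = -49805/61679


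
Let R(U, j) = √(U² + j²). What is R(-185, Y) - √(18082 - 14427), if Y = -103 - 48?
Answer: √57026 - √3655 ≈ 178.34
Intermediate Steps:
Y = -151
R(-185, Y) - √(18082 - 14427) = √((-185)² + (-151)²) - √(18082 - 14427) = √(34225 + 22801) - √3655 = √57026 - √3655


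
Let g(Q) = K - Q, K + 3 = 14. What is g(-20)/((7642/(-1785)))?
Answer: -55335/7642 ≈ -7.2409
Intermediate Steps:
K = 11 (K = -3 + 14 = 11)
g(Q) = 11 - Q
g(-20)/((7642/(-1785))) = (11 - 1*(-20))/((7642/(-1785))) = (11 + 20)/((7642*(-1/1785))) = 31/(-7642/1785) = 31*(-1785/7642) = -55335/7642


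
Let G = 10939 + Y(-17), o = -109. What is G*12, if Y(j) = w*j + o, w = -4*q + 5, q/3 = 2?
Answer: 133836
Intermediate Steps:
q = 6 (q = 3*2 = 6)
w = -19 (w = -4*6 + 5 = -24 + 5 = -19)
Y(j) = -109 - 19*j (Y(j) = -19*j - 109 = -109 - 19*j)
G = 11153 (G = 10939 + (-109 - 19*(-17)) = 10939 + (-109 + 323) = 10939 + 214 = 11153)
G*12 = 11153*12 = 133836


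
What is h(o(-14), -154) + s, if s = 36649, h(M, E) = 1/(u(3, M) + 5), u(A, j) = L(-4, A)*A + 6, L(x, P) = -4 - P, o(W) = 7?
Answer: 366489/10 ≈ 36649.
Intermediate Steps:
u(A, j) = 6 + A*(-4 - A) (u(A, j) = (-4 - A)*A + 6 = A*(-4 - A) + 6 = 6 + A*(-4 - A))
h(M, E) = -⅒ (h(M, E) = 1/((6 - 1*3*(4 + 3)) + 5) = 1/((6 - 1*3*7) + 5) = 1/((6 - 21) + 5) = 1/(-15 + 5) = 1/(-10) = -⅒)
h(o(-14), -154) + s = -⅒ + 36649 = 366489/10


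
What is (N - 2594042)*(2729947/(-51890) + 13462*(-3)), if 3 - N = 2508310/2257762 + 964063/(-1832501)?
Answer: 11260271854446837308631706357/107343574880060090 ≈ 1.0490e+11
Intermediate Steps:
N = 4996098795991/2068675561381 (N = 3 - (2508310/2257762 + 964063/(-1832501)) = 3 - (2508310*(1/2257762) + 964063*(-1/1832501)) = 3 - (1254155/1128881 - 964063/1832501) = 3 - 1*1209927888152/2068675561381 = 3 - 1209927888152/2068675561381 = 4996098795991/2068675561381 ≈ 2.4151)
(N - 2594042)*(2729947/(-51890) + 13462*(-3)) = (4996098795991/2068675561381 - 2594042)*(2729947/(-51890) + 13462*(-3)) = -5366226294497096011*(2729947*(-1/51890) - 40386)/2068675561381 = -5366226294497096011*(-2729947/51890 - 40386)/2068675561381 = -5366226294497096011/2068675561381*(-2098359487/51890) = 11260271854446837308631706357/107343574880060090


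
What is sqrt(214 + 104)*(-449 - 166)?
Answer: -615*sqrt(318) ≈ -10967.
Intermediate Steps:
sqrt(214 + 104)*(-449 - 166) = sqrt(318)*(-615) = -615*sqrt(318)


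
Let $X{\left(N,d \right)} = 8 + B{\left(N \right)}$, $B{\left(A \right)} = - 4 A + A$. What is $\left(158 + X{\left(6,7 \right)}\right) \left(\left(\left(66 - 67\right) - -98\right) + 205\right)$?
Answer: $44696$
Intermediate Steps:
$B{\left(A \right)} = - 3 A$
$X{\left(N,d \right)} = 8 - 3 N$
$\left(158 + X{\left(6,7 \right)}\right) \left(\left(\left(66 - 67\right) - -98\right) + 205\right) = \left(158 + \left(8 - 18\right)\right) \left(\left(\left(66 - 67\right) - -98\right) + 205\right) = \left(158 + \left(8 - 18\right)\right) \left(\left(-1 + 98\right) + 205\right) = \left(158 - 10\right) \left(97 + 205\right) = 148 \cdot 302 = 44696$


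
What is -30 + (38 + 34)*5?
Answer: 330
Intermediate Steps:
-30 + (38 + 34)*5 = -30 + 72*5 = -30 + 360 = 330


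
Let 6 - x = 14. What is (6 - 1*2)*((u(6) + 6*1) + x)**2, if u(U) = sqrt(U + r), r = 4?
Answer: 56 - 16*sqrt(10) ≈ 5.4036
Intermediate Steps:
x = -8 (x = 6 - 1*14 = 6 - 14 = -8)
u(U) = sqrt(4 + U) (u(U) = sqrt(U + 4) = sqrt(4 + U))
(6 - 1*2)*((u(6) + 6*1) + x)**2 = (6 - 1*2)*((sqrt(4 + 6) + 6*1) - 8)**2 = (6 - 2)*((sqrt(10) + 6) - 8)**2 = 4*((6 + sqrt(10)) - 8)**2 = 4*(-2 + sqrt(10))**2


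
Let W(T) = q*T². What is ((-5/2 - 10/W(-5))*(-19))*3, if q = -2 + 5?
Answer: 1501/10 ≈ 150.10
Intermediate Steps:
q = 3
W(T) = 3*T²
((-5/2 - 10/W(-5))*(-19))*3 = ((-5/2 - 10/(3*(-5)²))*(-19))*3 = ((-5*½ - 10/(3*25))*(-19))*3 = ((-5/2 - 10/75)*(-19))*3 = ((-5/2 - 10*1/75)*(-19))*3 = ((-5/2 - 2/15)*(-19))*3 = -79/30*(-19)*3 = (1501/30)*3 = 1501/10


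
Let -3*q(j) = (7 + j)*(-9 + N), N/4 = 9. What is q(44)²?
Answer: 210681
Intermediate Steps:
N = 36 (N = 4*9 = 36)
q(j) = -63 - 9*j (q(j) = -(7 + j)*(-9 + 36)/3 = -(7 + j)*27/3 = -(189 + 27*j)/3 = -63 - 9*j)
q(44)² = (-63 - 9*44)² = (-63 - 396)² = (-459)² = 210681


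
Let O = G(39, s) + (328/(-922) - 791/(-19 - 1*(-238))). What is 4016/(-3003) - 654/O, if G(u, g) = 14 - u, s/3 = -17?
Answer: 93267339443/4391199813 ≈ 21.240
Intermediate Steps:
s = -51 (s = 3*(-17) = -51)
O = -2924542/100959 (O = (14 - 1*39) + (328/(-922) - 791/(-19 - 1*(-238))) = (14 - 39) + (328*(-1/922) - 791/(-19 + 238)) = -25 + (-164/461 - 791/219) = -25 - 400567/100959 = -2924542/100959 ≈ -28.968)
4016/(-3003) - 654/O = 4016/(-3003) - 654/(-2924542/100959) = 4016*(-1/3003) - 654*(-100959/2924542) = -4016/3003 + 33013593/1462271 = 93267339443/4391199813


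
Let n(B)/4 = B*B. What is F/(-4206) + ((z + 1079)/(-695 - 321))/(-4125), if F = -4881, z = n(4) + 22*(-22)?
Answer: 3409840459/2937891000 ≈ 1.1606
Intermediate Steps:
n(B) = 4*B² (n(B) = 4*(B*B) = 4*B²)
z = -420 (z = 4*4² + 22*(-22) = 4*16 - 484 = 64 - 484 = -420)
F/(-4206) + ((z + 1079)/(-695 - 321))/(-4125) = -4881/(-4206) + ((-420 + 1079)/(-695 - 321))/(-4125) = -4881*(-1/4206) + (659/(-1016))*(-1/4125) = 1627/1402 + (659*(-1/1016))*(-1/4125) = 1627/1402 - 659/1016*(-1/4125) = 1627/1402 + 659/4191000 = 3409840459/2937891000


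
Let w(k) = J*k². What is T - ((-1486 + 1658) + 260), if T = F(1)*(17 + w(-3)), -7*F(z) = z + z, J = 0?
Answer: -3058/7 ≈ -436.86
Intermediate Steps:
w(k) = 0 (w(k) = 0*k² = 0)
F(z) = -2*z/7 (F(z) = -(z + z)/7 = -2*z/7)
T = -34/7 (T = (-2/7*1)*(17 + 0) = -2/7*17 = -34/7 ≈ -4.8571)
T - ((-1486 + 1658) + 260) = -34/7 - ((-1486 + 1658) + 260) = -34/7 - (172 + 260) = -34/7 - 1*432 = -34/7 - 432 = -3058/7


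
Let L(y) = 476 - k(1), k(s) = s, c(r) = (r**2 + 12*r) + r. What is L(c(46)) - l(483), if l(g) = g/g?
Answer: 474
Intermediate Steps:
c(r) = r**2 + 13*r
l(g) = 1
L(y) = 475 (L(y) = 476 - 1*1 = 476 - 1 = 475)
L(c(46)) - l(483) = 475 - 1*1 = 475 - 1 = 474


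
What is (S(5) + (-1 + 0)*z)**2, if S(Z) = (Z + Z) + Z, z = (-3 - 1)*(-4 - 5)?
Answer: 441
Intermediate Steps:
z = 36 (z = -4*(-9) = 36)
S(Z) = 3*Z (S(Z) = 2*Z + Z = 3*Z)
(S(5) + (-1 + 0)*z)**2 = (3*5 + (-1 + 0)*36)**2 = (15 - 1*36)**2 = (15 - 36)**2 = (-21)**2 = 441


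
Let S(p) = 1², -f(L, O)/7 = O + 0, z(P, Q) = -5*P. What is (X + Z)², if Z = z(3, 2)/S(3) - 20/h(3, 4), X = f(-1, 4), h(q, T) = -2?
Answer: 1089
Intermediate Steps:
f(L, O) = -7*O (f(L, O) = -7*(O + 0) = -7*O)
X = -28 (X = -7*4 = -28)
S(p) = 1
Z = -5 (Z = -5*3/1 - 20/(-2) = -15*1 - 20*(-½) = -15 + 10 = -5)
(X + Z)² = (-28 - 5)² = (-33)² = 1089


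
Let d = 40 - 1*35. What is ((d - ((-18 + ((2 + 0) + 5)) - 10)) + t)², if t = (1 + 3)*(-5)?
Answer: 36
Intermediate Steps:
t = -20 (t = 4*(-5) = -20)
d = 5 (d = 40 - 35 = 5)
((d - ((-18 + ((2 + 0) + 5)) - 10)) + t)² = ((5 - ((-18 + ((2 + 0) + 5)) - 10)) - 20)² = ((5 - ((-18 + (2 + 5)) - 10)) - 20)² = ((5 - ((-18 + 7) - 10)) - 20)² = ((5 - (-11 - 10)) - 20)² = ((5 - 1*(-21)) - 20)² = ((5 + 21) - 20)² = (26 - 20)² = 6² = 36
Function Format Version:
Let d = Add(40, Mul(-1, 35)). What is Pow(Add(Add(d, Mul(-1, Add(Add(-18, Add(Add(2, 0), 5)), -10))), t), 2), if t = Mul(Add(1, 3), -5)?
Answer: 36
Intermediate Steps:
t = -20 (t = Mul(4, -5) = -20)
d = 5 (d = Add(40, -35) = 5)
Pow(Add(Add(d, Mul(-1, Add(Add(-18, Add(Add(2, 0), 5)), -10))), t), 2) = Pow(Add(Add(5, Mul(-1, Add(Add(-18, Add(Add(2, 0), 5)), -10))), -20), 2) = Pow(Add(Add(5, Mul(-1, Add(Add(-18, Add(2, 5)), -10))), -20), 2) = Pow(Add(Add(5, Mul(-1, Add(Add(-18, 7), -10))), -20), 2) = Pow(Add(Add(5, Mul(-1, Add(-11, -10))), -20), 2) = Pow(Add(Add(5, Mul(-1, -21)), -20), 2) = Pow(Add(Add(5, 21), -20), 2) = Pow(Add(26, -20), 2) = Pow(6, 2) = 36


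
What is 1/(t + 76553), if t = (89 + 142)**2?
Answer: 1/129914 ≈ 7.6974e-6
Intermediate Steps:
t = 53361 (t = 231**2 = 53361)
1/(t + 76553) = 1/(53361 + 76553) = 1/129914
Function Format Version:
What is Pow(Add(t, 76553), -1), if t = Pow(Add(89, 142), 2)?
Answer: Rational(1, 129914) ≈ 7.6974e-6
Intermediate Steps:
t = 53361 (t = Pow(231, 2) = 53361)
Pow(Add(t, 76553), -1) = Pow(Add(53361, 76553), -1) = Pow(129914, -1) = Rational(1, 129914)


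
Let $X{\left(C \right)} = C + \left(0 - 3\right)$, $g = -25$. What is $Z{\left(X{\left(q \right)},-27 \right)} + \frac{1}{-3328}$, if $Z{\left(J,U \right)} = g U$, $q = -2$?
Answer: $\frac{2246399}{3328} \approx 675.0$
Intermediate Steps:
$X{\left(C \right)} = -3 + C$ ($X{\left(C \right)} = C - 3 = -3 + C$)
$Z{\left(J,U \right)} = - 25 U$
$Z{\left(X{\left(q \right)},-27 \right)} + \frac{1}{-3328} = \left(-25\right) \left(-27\right) + \frac{1}{-3328} = 675 - \frac{1}{3328} = \frac{2246399}{3328}$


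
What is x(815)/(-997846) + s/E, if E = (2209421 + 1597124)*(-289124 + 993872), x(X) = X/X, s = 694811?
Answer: -52351068383/70444119390590220 ≈ -7.4316e-7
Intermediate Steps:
x(X) = 1
E = 2682654975660 (E = 3806545*704748 = 2682654975660)
x(815)/(-997846) + s/E = 1/(-997846) + 694811/2682654975660 = 1*(-1/997846) + 694811*(1/2682654975660) = -1/997846 + 36569/141192367140 = -52351068383/70444119390590220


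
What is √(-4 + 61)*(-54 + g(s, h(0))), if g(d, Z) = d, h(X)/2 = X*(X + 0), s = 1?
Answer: -53*√57 ≈ -400.14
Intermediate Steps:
h(X) = 2*X² (h(X) = 2*(X*(X + 0)) = 2*(X*X) = 2*X²)
√(-4 + 61)*(-54 + g(s, h(0))) = √(-4 + 61)*(-54 + 1) = √57*(-53) = -53*√57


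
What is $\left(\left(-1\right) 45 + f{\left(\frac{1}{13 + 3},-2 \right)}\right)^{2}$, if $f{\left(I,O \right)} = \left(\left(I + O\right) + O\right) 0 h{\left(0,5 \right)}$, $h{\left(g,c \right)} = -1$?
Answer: $2025$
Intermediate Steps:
$f{\left(I,O \right)} = 0$ ($f{\left(I,O \right)} = \left(\left(I + O\right) + O\right) 0 \left(-1\right) = \left(I + 2 O\right) 0 \left(-1\right) = 0 \left(-1\right) = 0$)
$\left(\left(-1\right) 45 + f{\left(\frac{1}{13 + 3},-2 \right)}\right)^{2} = \left(\left(-1\right) 45 + 0\right)^{2} = \left(-45 + 0\right)^{2} = \left(-45\right)^{2} = 2025$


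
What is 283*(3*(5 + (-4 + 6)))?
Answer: 5943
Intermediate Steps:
283*(3*(5 + (-4 + 6))) = 283*(3*(5 + 2)) = 283*(3*7) = 283*21 = 5943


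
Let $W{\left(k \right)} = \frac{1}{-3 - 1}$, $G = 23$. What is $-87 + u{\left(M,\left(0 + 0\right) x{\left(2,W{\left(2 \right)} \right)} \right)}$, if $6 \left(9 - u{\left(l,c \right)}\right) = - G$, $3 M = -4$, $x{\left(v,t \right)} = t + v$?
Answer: $- \frac{445}{6} \approx -74.167$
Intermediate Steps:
$W{\left(k \right)} = - \frac{1}{4}$ ($W{\left(k \right)} = \frac{1}{-4} = - \frac{1}{4}$)
$M = - \frac{4}{3}$ ($M = \frac{1}{3} \left(-4\right) = - \frac{4}{3} \approx -1.3333$)
$u{\left(l,c \right)} = \frac{77}{6}$ ($u{\left(l,c \right)} = 9 - \frac{\left(-1\right) 23}{6} = 9 - - \frac{23}{6} = 9 + \frac{23}{6} = \frac{77}{6}$)
$-87 + u{\left(M,\left(0 + 0\right) x{\left(2,W{\left(2 \right)} \right)} \right)} = -87 + \frac{77}{6} = - \frac{445}{6}$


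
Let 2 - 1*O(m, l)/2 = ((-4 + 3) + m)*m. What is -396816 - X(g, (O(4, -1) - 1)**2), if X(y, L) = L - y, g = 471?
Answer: -396786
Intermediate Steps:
O(m, l) = 4 - 2*m*(-1 + m) (O(m, l) = 4 - 2*((-4 + 3) + m)*m = 4 - 2*(-1 + m)*m = 4 - 2*m*(-1 + m))
-396816 - X(g, (O(4, -1) - 1)**2) = -396816 - (((4 - 2*4**2 + 2*4) - 1)**2 - 1*471) = -396816 - (((4 - 2*16 + 8) - 1)**2 - 471) = -396816 - (((4 - 32 + 8) - 1)**2 - 471) = -396816 - ((-20 - 1)**2 - 471) = -396816 - ((-21)**2 - 471) = -396816 - (441 - 471) = -396816 - 1*(-30) = -396816 + 30 = -396786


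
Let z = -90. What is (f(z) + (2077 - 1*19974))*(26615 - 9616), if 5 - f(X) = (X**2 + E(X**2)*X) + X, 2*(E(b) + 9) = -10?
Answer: -461726838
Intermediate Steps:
E(b) = -14 (E(b) = -9 + (1/2)*(-10) = -9 - 5 = -14)
f(X) = 5 - X**2 + 13*X (f(X) = 5 - ((X**2 - 14*X) + X) = 5 - (X**2 - 13*X) = 5 + (-X**2 + 13*X) = 5 - X**2 + 13*X)
(f(z) + (2077 - 1*19974))*(26615 - 9616) = ((5 - 1*(-90)**2 + 13*(-90)) + (2077 - 1*19974))*(26615 - 9616) = ((5 - 1*8100 - 1170) + (2077 - 19974))*16999 = ((5 - 8100 - 1170) - 17897)*16999 = (-9265 - 17897)*16999 = -27162*16999 = -461726838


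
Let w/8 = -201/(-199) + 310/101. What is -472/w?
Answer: -1185841/81991 ≈ -14.463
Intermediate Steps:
w = 655928/20099 (w = 8*(-201/(-199) + 310/101) = 8*(-201*(-1/199) + 310*(1/101)) = 8*(201/199 + 310/101) = 8*(81991/20099) = 655928/20099 ≈ 32.635)
-472/w = -472/655928/20099 = -472*20099/655928 = -1185841/81991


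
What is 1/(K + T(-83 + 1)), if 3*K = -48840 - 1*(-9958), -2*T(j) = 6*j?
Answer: -3/38144 ≈ -7.8649e-5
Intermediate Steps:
T(j) = -3*j
K = -38882/3 (K = (-48840 - 1*(-9958))/3 = (-48840 + 9958)/3 = (⅓)*(-38882) = -38882/3 ≈ -12961.)
1/(K + T(-83 + 1)) = 1/(-38882/3 - 3*(-83 + 1)) = 1/(-38882/3 - 3*(-82)) = 1/(-38882/3 + 246) = 1/(-38144/3) = -3/38144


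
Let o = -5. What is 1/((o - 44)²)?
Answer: 1/2401 ≈ 0.00041649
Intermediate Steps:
1/((o - 44)²) = 1/((-5 - 44)²) = 1/((-49)²) = 1/2401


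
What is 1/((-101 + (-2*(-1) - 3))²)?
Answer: 1/10404 ≈ 9.6117e-5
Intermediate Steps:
1/((-101 + (-2*(-1) - 3))²) = 1/((-101 + (2 - 3))²) = 1/((-101 - 1)²) = 1/((-102)²) = 1/10404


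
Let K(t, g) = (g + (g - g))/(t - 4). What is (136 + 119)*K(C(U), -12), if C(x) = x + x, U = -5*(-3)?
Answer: -1530/13 ≈ -117.69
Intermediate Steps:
U = 15
C(x) = 2*x
K(t, g) = g/(-4 + t) (K(t, g) = (g + 0)/(-4 + t) = g/(-4 + t))
(136 + 119)*K(C(U), -12) = (136 + 119)*(-12/(-4 + 2*15)) = 255*(-12/(-4 + 30)) = 255*(-12/26) = 255*(-12*1/26) = 255*(-6/13) = -1530/13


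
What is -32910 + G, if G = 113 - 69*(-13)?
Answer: -31900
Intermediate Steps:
G = 1010 (G = 113 + 897 = 1010)
-32910 + G = -32910 + 1010 = -31900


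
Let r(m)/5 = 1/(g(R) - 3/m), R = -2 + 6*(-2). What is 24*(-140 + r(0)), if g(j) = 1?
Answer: -3360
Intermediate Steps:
R = -14 (R = -2 - 12 = -14)
r(m) = 5/(1 - 3/m)
24*(-140 + r(0)) = 24*(-140 + 5*0/(-3 + 0)) = 24*(-140 + 5*0/(-3)) = 24*(-140 + 5*0*(-⅓)) = 24*(-140 + 0) = 24*(-140) = -3360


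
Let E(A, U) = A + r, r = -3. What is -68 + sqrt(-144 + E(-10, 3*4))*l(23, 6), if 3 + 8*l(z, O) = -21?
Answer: -68 - 3*I*sqrt(157) ≈ -68.0 - 37.59*I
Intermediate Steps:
l(z, O) = -3 (l(z, O) = -3/8 + (1/8)*(-21) = -3/8 - 21/8 = -3)
E(A, U) = -3 + A (E(A, U) = A - 3 = -3 + A)
-68 + sqrt(-144 + E(-10, 3*4))*l(23, 6) = -68 + sqrt(-144 + (-3 - 10))*(-3) = -68 + sqrt(-144 - 13)*(-3) = -68 + sqrt(-157)*(-3) = -68 + (I*sqrt(157))*(-3) = -68 - 3*I*sqrt(157)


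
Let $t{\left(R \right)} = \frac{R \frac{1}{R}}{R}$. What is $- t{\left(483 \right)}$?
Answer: $- \frac{1}{483} \approx -0.0020704$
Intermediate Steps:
$t{\left(R \right)} = \frac{1}{R}$ ($t{\left(R \right)} = 1 \frac{1}{R} = \frac{1}{R}$)
$- t{\left(483 \right)} = - \frac{1}{483}$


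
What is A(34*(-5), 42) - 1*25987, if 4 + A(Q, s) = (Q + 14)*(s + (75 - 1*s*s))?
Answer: 230941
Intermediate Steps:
A(Q, s) = -4 + (14 + Q)*(75 + s - s²) (A(Q, s) = -4 + (Q + 14)*(s + (75 - 1*s*s)) = -4 + (14 + Q)*(s + (75 - s*s)) = -4 + (14 + Q)*(s + (75 - s²)) = -4 + (14 + Q)*(75 + s - s²))
A(34*(-5), 42) - 1*25987 = (1046 - 14*42² + 14*42 + 75*(34*(-5)) + (34*(-5))*42 - 1*34*(-5)*42²) - 1*25987 = (1046 - 14*1764 + 588 + 75*(-170) - 170*42 - 1*(-170)*1764) - 25987 = (1046 - 24696 + 588 - 12750 - 7140 + 299880) - 25987 = 256928 - 25987 = 230941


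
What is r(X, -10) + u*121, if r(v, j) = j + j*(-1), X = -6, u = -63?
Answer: -7623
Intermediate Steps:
r(v, j) = 0 (r(v, j) = j - j = 0)
r(X, -10) + u*121 = 0 - 63*121 = 0 - 7623 = -7623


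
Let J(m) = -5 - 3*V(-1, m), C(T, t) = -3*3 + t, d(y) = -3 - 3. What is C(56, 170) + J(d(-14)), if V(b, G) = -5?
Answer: 171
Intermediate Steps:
d(y) = -6
C(T, t) = -9 + t
J(m) = 10 (J(m) = -5 - 3*(-5) = -5 + 15 = 10)
C(56, 170) + J(d(-14)) = (-9 + 170) + 10 = 161 + 10 = 171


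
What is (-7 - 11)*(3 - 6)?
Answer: 54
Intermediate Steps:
(-7 - 11)*(3 - 6) = -18*(-3) = 54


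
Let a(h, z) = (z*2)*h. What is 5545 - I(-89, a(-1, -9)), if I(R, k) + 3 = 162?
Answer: 5386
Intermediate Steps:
a(h, z) = 2*h*z (a(h, z) = (2*z)*h = 2*h*z)
I(R, k) = 159 (I(R, k) = -3 + 162 = 159)
5545 - I(-89, a(-1, -9)) = 5545 - 1*159 = 5545 - 159 = 5386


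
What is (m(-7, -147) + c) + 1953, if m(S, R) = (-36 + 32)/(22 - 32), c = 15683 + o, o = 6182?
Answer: 119092/5 ≈ 23818.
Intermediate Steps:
c = 21865 (c = 15683 + 6182 = 21865)
m(S, R) = ⅖ (m(S, R) = -4/(-10) = -4*(-⅒) = ⅖)
(m(-7, -147) + c) + 1953 = (⅖ + 21865) + 1953 = 109327/5 + 1953 = 119092/5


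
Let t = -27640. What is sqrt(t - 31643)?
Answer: 3*I*sqrt(6587) ≈ 243.48*I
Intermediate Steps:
sqrt(t - 31643) = sqrt(-27640 - 31643) = sqrt(-59283) = 3*I*sqrt(6587)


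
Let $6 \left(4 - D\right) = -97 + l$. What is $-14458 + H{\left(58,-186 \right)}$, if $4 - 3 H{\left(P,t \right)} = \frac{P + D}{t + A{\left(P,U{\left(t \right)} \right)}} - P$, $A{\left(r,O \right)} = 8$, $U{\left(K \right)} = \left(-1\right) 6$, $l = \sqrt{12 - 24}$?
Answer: $- \frac{46256747}{3204} - \frac{i \sqrt{3}}{1602} \approx -14437.0 - 0.0010812 i$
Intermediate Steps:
$l = 2 i \sqrt{3}$ ($l = \sqrt{-12} = 2 i \sqrt{3} \approx 3.4641 i$)
$U{\left(K \right)} = -6$
$D = \frac{121}{6} - \frac{i \sqrt{3}}{3}$ ($D = 4 - \frac{-97 + 2 i \sqrt{3}}{6} = 4 + \left(\frac{97}{6} - \frac{i \sqrt{3}}{3}\right) = \frac{121}{6} - \frac{i \sqrt{3}}{3} \approx 20.167 - 0.57735 i$)
$H{\left(P,t \right)} = \frac{4}{3} + \frac{P}{3} - \frac{\frac{121}{6} + P - \frac{i \sqrt{3}}{3}}{3 \left(8 + t\right)}$ ($H{\left(P,t \right)} = \frac{4}{3} - \frac{\frac{P + \left(\frac{121}{6} - \frac{i \sqrt{3}}{3}\right)}{t + 8} - P}{3} = \frac{4}{3} - \frac{\frac{\frac{121}{6} + P - \frac{i \sqrt{3}}{3}}{8 + t} - P}{3} = \frac{4}{3} - \frac{- P + \frac{\frac{121}{6} + P - \frac{i \sqrt{3}}{3}}{8 + t}}{3} = \frac{4}{3} + \left(\frac{P}{3} - \frac{\frac{121}{6} + P - \frac{i \sqrt{3}}{3}}{3 \left(8 + t\right)}\right) = \frac{4}{3} + \frac{P}{3} - \frac{\frac{121}{6} + P - \frac{i \sqrt{3}}{3}}{3 \left(8 + t\right)}$)
$-14458 + H{\left(58,-186 \right)} = -14458 + \frac{71 + 24 \left(-186\right) + 42 \cdot 58 + 2 i \sqrt{3} + 6 \cdot 58 \left(-186\right)}{18 \left(8 - 186\right)} = -14458 + \frac{71 - 4464 + 2436 + 2 i \sqrt{3} - 64728}{18 \left(-178\right)} = -14458 + \frac{1}{18} \left(- \frac{1}{178}\right) \left(-66685 + 2 i \sqrt{3}\right) = -14458 + \left(\frac{66685}{3204} - \frac{i \sqrt{3}}{1602}\right) = - \frac{46256747}{3204} - \frac{i \sqrt{3}}{1602}$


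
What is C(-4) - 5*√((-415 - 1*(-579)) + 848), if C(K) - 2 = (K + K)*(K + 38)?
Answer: -270 - 10*√253 ≈ -429.06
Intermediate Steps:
C(K) = 2 + 2*K*(38 + K) (C(K) = 2 + (K + K)*(K + 38) = 2 + (2*K)*(38 + K) = 2 + 2*K*(38 + K))
C(-4) - 5*√((-415 - 1*(-579)) + 848) = (2 + 2*(-4)² + 76*(-4)) - 5*√((-415 - 1*(-579)) + 848) = (2 + 2*16 - 304) - 5*√((-415 + 579) + 848) = (2 + 32 - 304) - 5*√(164 + 848) = -270 - 10*√253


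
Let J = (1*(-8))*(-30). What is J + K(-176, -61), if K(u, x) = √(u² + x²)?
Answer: 240 + √34697 ≈ 426.27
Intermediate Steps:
J = 240 (J = -8*(-30) = 240)
J + K(-176, -61) = 240 + √((-176)² + (-61)²) = 240 + √(30976 + 3721) = 240 + √34697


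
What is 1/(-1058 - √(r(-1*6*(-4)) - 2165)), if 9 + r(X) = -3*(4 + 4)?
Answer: I/(√2198 - 1058*I) ≈ -0.00094333 + 4.1801e-5*I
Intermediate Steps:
r(X) = -33 (r(X) = -9 - 3*(4 + 4) = -9 - 3*8 = -9 - 24 = -33)
1/(-1058 - √(r(-1*6*(-4)) - 2165)) = 1/(-1058 - √(-33 - 2165)) = 1/(-1058 - √(-2198)) = 1/(-1058 - I*√2198)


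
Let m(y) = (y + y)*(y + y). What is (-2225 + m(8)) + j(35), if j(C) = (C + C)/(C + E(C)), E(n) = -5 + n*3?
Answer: -53149/27 ≈ -1968.5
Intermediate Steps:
E(n) = -5 + 3*n
m(y) = 4*y² (m(y) = (2*y)*(2*y) = 4*y²)
j(C) = 2*C/(-5 + 4*C) (j(C) = (C + C)/(C + (-5 + 3*C)) = (2*C)/(-5 + 4*C) = 2*C/(-5 + 4*C))
(-2225 + m(8)) + j(35) = (-2225 + 4*8²) + 2*35/(-5 + 4*35) = (-2225 + 4*64) + 2*35/(-5 + 140) = (-2225 + 256) + 2*35/135 = -1969 + 2*35*(1/135) = -1969 + 14/27 = -53149/27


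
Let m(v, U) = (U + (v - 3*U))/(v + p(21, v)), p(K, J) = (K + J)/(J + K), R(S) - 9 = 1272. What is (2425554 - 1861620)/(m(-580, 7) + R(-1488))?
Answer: 36279754/82477 ≈ 439.88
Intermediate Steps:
R(S) = 1281 (R(S) = 9 + 1272 = 1281)
p(K, J) = 1 (p(K, J) = (J + K)/(J + K) = 1)
m(v, U) = (v - 2*U)/(1 + v) (m(v, U) = (U + (v - 3*U))/(v + 1) = (v - 2*U)/(1 + v))
(2425554 - 1861620)/(m(-580, 7) + R(-1488)) = (2425554 - 1861620)/((-580 - 2*7)/(1 - 580) + 1281) = 563934/((-580 - 14)/(-579) + 1281) = 563934/(-1/579*(-594) + 1281) = 563934/(198/193 + 1281) = 563934/(247431/193) = 563934*(193/247431) = 36279754/82477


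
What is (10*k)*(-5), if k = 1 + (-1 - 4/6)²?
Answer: -1700/9 ≈ -188.89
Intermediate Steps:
k = 34/9 (k = 1 + (-1 - 4*⅙)² = 1 + (-1 - ⅔)² = 1 + (-5/3)² = 1 + 25/9 = 34/9 ≈ 3.7778)
(10*k)*(-5) = (10*(34/9))*(-5) = (340/9)*(-5) = -1700/9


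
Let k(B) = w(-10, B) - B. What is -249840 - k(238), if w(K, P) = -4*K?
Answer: -249642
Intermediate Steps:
k(B) = 40 - B (k(B) = -4*(-10) - B = 40 - B)
-249840 - k(238) = -249840 - (40 - 1*238) = -249840 - (40 - 238) = -249840 - 1*(-198) = -249840 + 198 = -249642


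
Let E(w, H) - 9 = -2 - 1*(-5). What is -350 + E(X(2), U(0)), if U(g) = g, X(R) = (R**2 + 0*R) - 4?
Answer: -338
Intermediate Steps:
X(R) = -4 + R**2 (X(R) = (R**2 + 0) - 4 = R**2 - 4 = -4 + R**2)
E(w, H) = 12 (E(w, H) = 9 + (-2 - 1*(-5)) = 9 + (-2 + 5) = 9 + 3 = 12)
-350 + E(X(2), U(0)) = -350 + 12 = -338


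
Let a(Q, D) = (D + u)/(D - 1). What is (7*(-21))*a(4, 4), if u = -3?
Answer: -49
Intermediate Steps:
a(Q, D) = (-3 + D)/(-1 + D) (a(Q, D) = (D - 3)/(D - 1) = (-3 + D)/(-1 + D))
(7*(-21))*a(4, 4) = (7*(-21))*((-3 + 4)/(-1 + 4)) = -147/3 = -49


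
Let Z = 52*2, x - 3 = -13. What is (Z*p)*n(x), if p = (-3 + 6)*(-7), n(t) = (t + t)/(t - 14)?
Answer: -1820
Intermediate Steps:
x = -10 (x = 3 - 13 = -10)
n(t) = 2*t/(-14 + t) (n(t) = (2*t)/(-14 + t) = 2*t/(-14 + t))
Z = 104
p = -21 (p = 3*(-7) = -21)
(Z*p)*n(x) = (104*(-21))*(2*(-10)/(-14 - 10)) = -4368*(-10)/(-24) = -4368*(-10)*(-1)/24 = -2184*⅚ = -1820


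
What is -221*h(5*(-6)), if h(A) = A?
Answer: 6630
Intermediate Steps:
-221*h(5*(-6)) = -1105*(-6) = -221*(-30) = 6630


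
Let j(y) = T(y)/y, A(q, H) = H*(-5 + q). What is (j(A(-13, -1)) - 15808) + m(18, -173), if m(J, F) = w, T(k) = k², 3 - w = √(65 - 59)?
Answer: -15787 - √6 ≈ -15789.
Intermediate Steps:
w = 3 - √6 (w = 3 - √(65 - 59) = 3 - √6 ≈ 0.55051)
m(J, F) = 3 - √6
j(y) = y (j(y) = y²/y = y)
(j(A(-13, -1)) - 15808) + m(18, -173) = (-(-5 - 13) - 15808) + (3 - √6) = (-1*(-18) - 15808) + (3 - √6) = (18 - 15808) + (3 - √6) = -15790 + (3 - √6) = -15787 - √6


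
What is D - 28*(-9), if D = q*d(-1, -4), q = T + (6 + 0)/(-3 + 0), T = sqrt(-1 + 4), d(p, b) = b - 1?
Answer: 262 - 5*sqrt(3) ≈ 253.34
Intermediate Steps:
d(p, b) = -1 + b
T = sqrt(3) ≈ 1.7320
q = -2 + sqrt(3) (q = sqrt(3) + (6 + 0)/(-3 + 0) = sqrt(3) + 6/(-3) = sqrt(3) + 6*(-1/3) = sqrt(3) - 2 = -2 + sqrt(3) ≈ -0.26795)
D = 10 - 5*sqrt(3) (D = (-2 + sqrt(3))*(-1 - 4) = (-2 + sqrt(3))*(-5) = 10 - 5*sqrt(3) ≈ 1.3397)
D - 28*(-9) = (10 - 5*sqrt(3)) - 28*(-9) = (10 - 5*sqrt(3)) + 252 = 262 - 5*sqrt(3)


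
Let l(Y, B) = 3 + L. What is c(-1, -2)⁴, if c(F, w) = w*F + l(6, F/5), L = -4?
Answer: 1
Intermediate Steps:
l(Y, B) = -1 (l(Y, B) = 3 - 4 = -1)
c(F, w) = -1 + F*w (c(F, w) = w*F - 1 = F*w - 1 = -1 + F*w)
c(-1, -2)⁴ = (-1 - 1*(-2))⁴ = (-1 + 2)⁴ = 1⁴ = 1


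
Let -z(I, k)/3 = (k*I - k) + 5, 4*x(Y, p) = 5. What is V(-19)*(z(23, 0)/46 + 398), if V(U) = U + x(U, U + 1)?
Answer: -1298803/184 ≈ -7058.7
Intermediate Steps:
x(Y, p) = 5/4 (x(Y, p) = (¼)*5 = 5/4)
z(I, k) = -15 + 3*k - 3*I*k (z(I, k) = -3*((k*I - k) + 5) = -3*((I*k - k) + 5) = -3*((-k + I*k) + 5) = -3*(5 - k + I*k) = -15 + 3*k - 3*I*k)
V(U) = 5/4 + U (V(U) = U + 5/4 = 5/4 + U)
V(-19)*(z(23, 0)/46 + 398) = (5/4 - 19)*((-15 + 3*0 - 3*23*0)/46 + 398) = -71*((-15 + 0 + 0)*(1/46) + 398)/4 = -71*(-15*1/46 + 398)/4 = -71*(-15/46 + 398)/4 = -71/4*18293/46 = -1298803/184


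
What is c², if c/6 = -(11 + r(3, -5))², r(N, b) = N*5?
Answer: 16451136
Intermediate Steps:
r(N, b) = 5*N
c = -4056 (c = 6*(-(11 + 5*3)²) = 6*(-(11 + 15)²) = 6*(-1*26²) = 6*(-1*676) = 6*(-676) = -4056)
c² = (-4056)² = 16451136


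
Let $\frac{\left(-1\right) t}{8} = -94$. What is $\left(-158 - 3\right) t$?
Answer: $-121072$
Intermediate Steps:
$t = 752$ ($t = \left(-8\right) \left(-94\right) = 752$)
$\left(-158 - 3\right) t = \left(-158 - 3\right) 752 = \left(-161\right) 752 = -121072$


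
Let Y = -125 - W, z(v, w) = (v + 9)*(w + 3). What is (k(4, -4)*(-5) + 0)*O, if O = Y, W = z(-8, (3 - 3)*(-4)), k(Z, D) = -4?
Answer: -2560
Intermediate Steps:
z(v, w) = (3 + w)*(9 + v) (z(v, w) = (9 + v)*(3 + w) = (3 + w)*(9 + v))
W = 3 (W = 27 + 3*(-8) + 9*((3 - 3)*(-4)) - 8*(3 - 3)*(-4) = 27 - 24 + 9*(0*(-4)) - 0*(-4) = 27 - 24 + 9*0 - 8*0 = 27 - 24 + 0 + 0 = 3)
Y = -128 (Y = -125 - 1*3 = -125 - 3 = -128)
O = -128
(k(4, -4)*(-5) + 0)*O = (-4*(-5) + 0)*(-128) = (20 + 0)*(-128) = 20*(-128) = -2560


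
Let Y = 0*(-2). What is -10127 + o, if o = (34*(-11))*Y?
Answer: -10127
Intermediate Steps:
Y = 0
o = 0 (o = (34*(-11))*0 = -374*0 = 0)
-10127 + o = -10127 + 0 = -10127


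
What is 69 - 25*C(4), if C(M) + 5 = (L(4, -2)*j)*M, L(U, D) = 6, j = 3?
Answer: -1606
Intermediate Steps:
C(M) = -5 + 18*M (C(M) = -5 + (6*3)*M = -5 + 18*M)
69 - 25*C(4) = 69 - 25*(-5 + 18*4) = 69 - 25*(-5 + 72) = 69 - 25*67 = 69 - 1675 = -1606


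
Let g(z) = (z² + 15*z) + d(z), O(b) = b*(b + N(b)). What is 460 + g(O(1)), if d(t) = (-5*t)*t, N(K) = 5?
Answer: 406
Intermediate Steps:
d(t) = -5*t²
O(b) = b*(5 + b) (O(b) = b*(b + 5) = b*(5 + b))
g(z) = -4*z² + 15*z (g(z) = (z² + 15*z) - 5*z² = -4*z² + 15*z)
460 + g(O(1)) = 460 + (1*(5 + 1))*(15 - 4*(5 + 1)) = 460 + (1*6)*(15 - 4*6) = 460 + 6*(15 - 4*6) = 460 + 6*(15 - 24) = 460 + 6*(-9) = 460 - 54 = 406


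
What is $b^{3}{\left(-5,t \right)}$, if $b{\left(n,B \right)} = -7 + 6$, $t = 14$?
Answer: $-1$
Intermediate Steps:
$b{\left(n,B \right)} = -1$
$b^{3}{\left(-5,t \right)} = \left(-1\right)^{3} = -1$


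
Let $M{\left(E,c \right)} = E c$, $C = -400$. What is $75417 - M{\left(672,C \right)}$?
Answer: $344217$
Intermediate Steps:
$75417 - M{\left(672,C \right)} = 75417 - 672 \left(-400\right) = 75417 - -268800 = 75417 + 268800 = 344217$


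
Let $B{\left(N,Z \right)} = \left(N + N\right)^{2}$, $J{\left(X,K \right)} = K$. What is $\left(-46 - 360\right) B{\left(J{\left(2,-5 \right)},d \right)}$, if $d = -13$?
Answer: $-40600$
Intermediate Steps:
$B{\left(N,Z \right)} = 4 N^{2}$ ($B{\left(N,Z \right)} = \left(2 N\right)^{2} = 4 N^{2}$)
$\left(-46 - 360\right) B{\left(J{\left(2,-5 \right)},d \right)} = \left(-46 - 360\right) 4 \left(-5\right)^{2} = - 406 \cdot 4 \cdot 25 = \left(-406\right) 100 = -40600$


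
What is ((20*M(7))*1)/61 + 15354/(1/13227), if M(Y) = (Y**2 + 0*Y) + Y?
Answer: 12388329958/61 ≈ 2.0309e+8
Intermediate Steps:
M(Y) = Y + Y**2 (M(Y) = (Y**2 + 0) + Y = Y**2 + Y = Y + Y**2)
((20*M(7))*1)/61 + 15354/(1/13227) = ((20*(7*(1 + 7)))*1)/61 + 15354/(1/13227) = ((20*(7*8))*1)*(1/61) + 15354/(1/13227) = ((20*56)*1)*(1/61) + 15354*13227 = (1120*1)*(1/61) + 203087358 = 1120*(1/61) + 203087358 = 1120/61 + 203087358 = 12388329958/61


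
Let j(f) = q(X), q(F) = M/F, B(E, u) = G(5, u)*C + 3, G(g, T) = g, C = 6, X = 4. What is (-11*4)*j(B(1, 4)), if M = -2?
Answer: 22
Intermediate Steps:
B(E, u) = 33 (B(E, u) = 5*6 + 3 = 30 + 3 = 33)
q(F) = -2/F
j(f) = -1/2 (j(f) = -2/4 = -2*1/4 = -1/2)
(-11*4)*j(B(1, 4)) = -11*4*(-1/2) = -44*(-1/2) = 22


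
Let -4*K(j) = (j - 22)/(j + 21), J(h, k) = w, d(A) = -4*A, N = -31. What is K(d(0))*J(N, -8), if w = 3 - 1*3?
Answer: 0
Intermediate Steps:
w = 0 (w = 3 - 3 = 0)
J(h, k) = 0
K(j) = -(-22 + j)/(4*(21 + j)) (K(j) = -(j - 22)/(4*(j + 21)) = -(-22 + j)/(4*(21 + j)))
K(d(0))*J(N, -8) = ((22 - (-4)*0)/(4*(21 - 4*0)))*0 = ((22 - 1*0)/(4*(21 + 0)))*0 = ((¼)*(22 + 0)/21)*0 = ((¼)*(1/21)*22)*0 = (11/42)*0 = 0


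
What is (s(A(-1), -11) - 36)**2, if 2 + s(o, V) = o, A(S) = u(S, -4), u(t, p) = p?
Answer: 1764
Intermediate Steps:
A(S) = -4
s(o, V) = -2 + o
(s(A(-1), -11) - 36)**2 = ((-2 - 4) - 36)**2 = (-6 - 36)**2 = (-42)**2 = 1764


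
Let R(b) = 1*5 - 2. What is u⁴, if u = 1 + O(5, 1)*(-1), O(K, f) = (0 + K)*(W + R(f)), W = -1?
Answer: 6561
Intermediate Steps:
R(b) = 3 (R(b) = 5 - 2 = 3)
O(K, f) = 2*K (O(K, f) = (0 + K)*(-1 + 3) = K*2 = 2*K)
u = -9 (u = 1 + (2*5)*(-1) = 1 + 10*(-1) = 1 - 10 = -9)
u⁴ = (-9)⁴ = 6561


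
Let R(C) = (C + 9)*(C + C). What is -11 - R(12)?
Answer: -515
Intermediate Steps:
R(C) = 2*C*(9 + C) (R(C) = (9 + C)*(2*C) = 2*C*(9 + C))
-11 - R(12) = -11 - 2*12*(9 + 12) = -11 - 2*12*21 = -11 - 1*504 = -11 - 504 = -515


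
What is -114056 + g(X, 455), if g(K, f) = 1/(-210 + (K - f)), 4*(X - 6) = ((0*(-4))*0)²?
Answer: -75162905/659 ≈ -1.1406e+5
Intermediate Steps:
X = 6 (X = 6 + ((0*(-4))*0)²/4 = 6 + (0*0)²/4 = 6 + (¼)*0² = 6 + (¼)*0 = 6 + 0 = 6)
g(K, f) = 1/(-210 + K - f)
-114056 + g(X, 455) = -114056 - 1/(210 + 455 - 1*6) = -114056 - 1/(210 + 455 - 6) = -114056 - 1/659 = -75162905/659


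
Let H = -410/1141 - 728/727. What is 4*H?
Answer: -4514872/829507 ≈ -5.4428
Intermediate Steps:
H = -1128718/829507 (H = -410*1/1141 - 728*1/727 = -410/1141 - 728/727 = -1128718/829507 ≈ -1.3607)
4*H = 4*(-1128718/829507) = -4514872/829507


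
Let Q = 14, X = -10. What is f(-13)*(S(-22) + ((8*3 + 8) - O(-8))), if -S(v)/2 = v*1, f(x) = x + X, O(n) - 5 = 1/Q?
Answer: -22839/14 ≈ -1631.4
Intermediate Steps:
O(n) = 71/14 (O(n) = 5 + 1/14 = 71/14)
f(x) = -10 + x (f(x) = x - 10 = -10 + x)
S(v) = -2*v
f(-13)*(S(-22) + ((8*3 + 8) - O(-8))) = (-10 - 13)*(-2*(-22) + ((8*3 + 8) - 1*71/14)) = -23*(44 + ((24 + 8) - 71/14)) = -23*(44 + (32 - 71/14)) = -23*(44 + 377/14) = -23*993/14 = -22839/14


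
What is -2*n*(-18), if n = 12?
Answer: 432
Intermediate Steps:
-2*n*(-18) = -2*12*(-18) = -24*(-18) = 432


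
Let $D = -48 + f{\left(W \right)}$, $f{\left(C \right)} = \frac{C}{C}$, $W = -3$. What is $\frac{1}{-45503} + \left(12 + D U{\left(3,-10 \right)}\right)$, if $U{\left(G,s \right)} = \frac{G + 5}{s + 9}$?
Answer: $\frac{17655163}{45503} \approx 388.0$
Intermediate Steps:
$U{\left(G,s \right)} = \frac{5 + G}{9 + s}$
$f{\left(C \right)} = 1$
$D = -47$ ($D = -48 + 1 = -47$)
$\frac{1}{-45503} + \left(12 + D U{\left(3,-10 \right)}\right) = \frac{1}{-45503} - \left(-12 + 47 \frac{5 + 3}{9 - 10}\right) = - \frac{1}{45503} - \left(-12 + 47 \frac{1}{-1} \cdot 8\right) = - \frac{1}{45503} - \left(-12 + 47 \left(\left(-1\right) 8\right)\right) = - \frac{1}{45503} + \left(12 - -376\right) = - \frac{1}{45503} + \left(12 + 376\right) = - \frac{1}{45503} + 388 = \frac{17655163}{45503}$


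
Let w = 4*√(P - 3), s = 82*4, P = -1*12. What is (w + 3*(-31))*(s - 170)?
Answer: -14694 + 632*I*√15 ≈ -14694.0 + 2447.7*I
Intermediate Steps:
P = -12
s = 328
w = 4*I*√15 (w = 4*√(-12 - 3) = 4*√(-15) = 4*(I*√15) = 4*I*√15 ≈ 15.492*I)
(w + 3*(-31))*(s - 170) = (4*I*√15 + 3*(-31))*(328 - 170) = (4*I*√15 - 93)*158 = (-93 + 4*I*√15)*158 = -14694 + 632*I*√15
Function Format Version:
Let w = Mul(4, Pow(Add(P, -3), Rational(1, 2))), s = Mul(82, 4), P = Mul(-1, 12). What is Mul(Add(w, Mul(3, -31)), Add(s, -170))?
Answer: Add(-14694, Mul(632, I, Pow(15, Rational(1, 2)))) ≈ Add(-14694., Mul(2447.7, I))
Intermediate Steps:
P = -12
s = 328
w = Mul(4, I, Pow(15, Rational(1, 2))) (w = Mul(4, Pow(Add(-12, -3), Rational(1, 2))) = Mul(4, Pow(-15, Rational(1, 2))) = Mul(4, Mul(I, Pow(15, Rational(1, 2)))) = Mul(4, I, Pow(15, Rational(1, 2))) ≈ Mul(15.492, I))
Mul(Add(w, Mul(3, -31)), Add(s, -170)) = Mul(Add(Mul(4, I, Pow(15, Rational(1, 2))), Mul(3, -31)), Add(328, -170)) = Mul(Add(Mul(4, I, Pow(15, Rational(1, 2))), -93), 158) = Mul(Add(-93, Mul(4, I, Pow(15, Rational(1, 2)))), 158) = Add(-14694, Mul(632, I, Pow(15, Rational(1, 2))))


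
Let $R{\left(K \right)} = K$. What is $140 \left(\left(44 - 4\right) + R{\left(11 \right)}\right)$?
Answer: $7140$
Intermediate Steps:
$140 \left(\left(44 - 4\right) + R{\left(11 \right)}\right) = 140 \left(\left(44 - 4\right) + 11\right) = 140 \left(40 + 11\right) = 140 \cdot 51 = 7140$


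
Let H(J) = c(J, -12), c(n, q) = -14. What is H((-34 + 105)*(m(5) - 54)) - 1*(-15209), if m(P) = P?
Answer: 15195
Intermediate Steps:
H(J) = -14
H((-34 + 105)*(m(5) - 54)) - 1*(-15209) = -14 - 1*(-15209) = -14 + 15209 = 15195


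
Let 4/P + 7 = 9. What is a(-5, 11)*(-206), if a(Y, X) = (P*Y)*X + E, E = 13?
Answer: 19982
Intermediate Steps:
P = 2 (P = 4/(-7 + 9) = 4/2 = 4*(½) = 2)
a(Y, X) = 13 + 2*X*Y (a(Y, X) = (2*Y)*X + 13 = 2*X*Y + 13 = 13 + 2*X*Y)
a(-5, 11)*(-206) = (13 + 2*11*(-5))*(-206) = (13 - 110)*(-206) = -97*(-206) = 19982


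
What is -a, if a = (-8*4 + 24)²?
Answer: -64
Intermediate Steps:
a = 64 (a = (-32 + 24)² = (-8)² = 64)
-a = -1*64 = -64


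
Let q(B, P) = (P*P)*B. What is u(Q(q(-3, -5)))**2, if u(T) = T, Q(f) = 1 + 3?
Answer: 16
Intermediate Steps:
q(B, P) = B*P**2 (q(B, P) = P**2*B = B*P**2)
Q(f) = 4
u(Q(q(-3, -5)))**2 = 4**2 = 16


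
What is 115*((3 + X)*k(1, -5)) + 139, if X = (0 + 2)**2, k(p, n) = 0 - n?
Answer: 4164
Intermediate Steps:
k(p, n) = -n
X = 4 (X = 2**2 = 4)
115*((3 + X)*k(1, -5)) + 139 = 115*((3 + 4)*(-1*(-5))) + 139 = 115*(7*5) + 139 = 115*35 + 139 = 4025 + 139 = 4164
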